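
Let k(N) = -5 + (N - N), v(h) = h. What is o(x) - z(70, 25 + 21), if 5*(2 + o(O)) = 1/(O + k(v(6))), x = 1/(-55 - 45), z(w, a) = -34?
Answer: 16012/501 ≈ 31.960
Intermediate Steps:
k(N) = -5 (k(N) = -5 + 0 = -5)
x = -1/100 (x = 1/(-100) = -1/100 ≈ -0.010000)
o(O) = -2 + 1/(5*(-5 + O)) (o(O) = -2 + 1/(5*(O - 5)) = -2 + 1/(5*(-5 + O)))
o(x) - z(70, 25 + 21) = (51 - 10*(-1/100))/(5*(-5 - 1/100)) - 1*(-34) = (51 + ⅒)/(5*(-501/100)) + 34 = (⅕)*(-100/501)*(511/10) + 34 = -1022/501 + 34 = 16012/501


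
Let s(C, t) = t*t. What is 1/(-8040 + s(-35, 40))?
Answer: -1/6440 ≈ -0.00015528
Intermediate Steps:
s(C, t) = t²
1/(-8040 + s(-35, 40)) = 1/(-8040 + 40²) = 1/(-8040 + 1600) = 1/(-6440) = -1/6440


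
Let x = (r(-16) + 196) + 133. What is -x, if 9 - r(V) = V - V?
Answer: -338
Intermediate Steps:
r(V) = 9 (r(V) = 9 - (V - V) = 9 - 1*0 = 9 + 0 = 9)
x = 338 (x = (9 + 196) + 133 = 205 + 133 = 338)
-x = -1*338 = -338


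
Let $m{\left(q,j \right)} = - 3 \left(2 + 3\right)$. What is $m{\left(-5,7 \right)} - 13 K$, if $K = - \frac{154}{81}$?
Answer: $\frac{787}{81} \approx 9.716$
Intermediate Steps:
$K = - \frac{154}{81}$ ($K = \left(-154\right) \frac{1}{81} = - \frac{154}{81} \approx -1.9012$)
$m{\left(q,j \right)} = -15$ ($m{\left(q,j \right)} = \left(-3\right) 5 = -15$)
$m{\left(-5,7 \right)} - 13 K = -15 - - \frac{2002}{81} = -15 + \frac{2002}{81} = \frac{787}{81}$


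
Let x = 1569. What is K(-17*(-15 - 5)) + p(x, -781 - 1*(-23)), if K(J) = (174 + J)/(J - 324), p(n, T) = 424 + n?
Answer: 16201/8 ≈ 2025.1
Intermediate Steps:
K(J) = (174 + J)/(-324 + J)
K(-17*(-15 - 5)) + p(x, -781 - 1*(-23)) = (174 - 17*(-15 - 5))/(-324 - 17*(-15 - 5)) + (424 + 1569) = (174 - 17*(-20))/(-324 - 17*(-20)) + 1993 = (174 + 340)/(-324 + 340) + 1993 = 514/16 + 1993 = (1/16)*514 + 1993 = 257/8 + 1993 = 16201/8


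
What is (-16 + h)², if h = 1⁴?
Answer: 225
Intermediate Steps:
h = 1
(-16 + h)² = (-16 + 1)² = (-15)² = 225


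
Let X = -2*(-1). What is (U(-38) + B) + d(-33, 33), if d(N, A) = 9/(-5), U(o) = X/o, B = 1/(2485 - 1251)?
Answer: -217089/117230 ≈ -1.8518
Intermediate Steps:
X = 2
B = 1/1234 ≈ 0.00081037
U(o) = 2/o
d(N, A) = -9/5 (d(N, A) = 9*(-⅕) = -9/5)
(U(-38) + B) + d(-33, 33) = (2/(-38) + 1/1234) - 9/5 = (2*(-1/38) + 1/1234) - 9/5 = (-1/19 + 1/1234) - 9/5 = -1215/23446 - 9/5 = -217089/117230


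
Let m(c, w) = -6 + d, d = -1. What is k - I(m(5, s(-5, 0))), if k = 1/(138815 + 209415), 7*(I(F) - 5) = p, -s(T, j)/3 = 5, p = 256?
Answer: -101334923/2437610 ≈ -41.571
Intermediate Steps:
s(T, j) = -15 (s(T, j) = -3*5 = -15)
m(c, w) = -7 (m(c, w) = -6 - 1 = -7)
I(F) = 291/7 (I(F) = 5 + (1/7)*256 = 5 + 256/7 = 291/7)
k = 1/348230 ≈ 2.8717e-6
k - I(m(5, s(-5, 0))) = 1/348230 - 1*291/7 = 1/348230 - 291/7 = -101334923/2437610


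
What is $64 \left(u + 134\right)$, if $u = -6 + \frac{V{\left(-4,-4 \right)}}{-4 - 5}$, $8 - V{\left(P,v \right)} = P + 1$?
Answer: $\frac{73024}{9} \approx 8113.8$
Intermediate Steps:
$V{\left(P,v \right)} = 7 - P$ ($V{\left(P,v \right)} = 8 - \left(P + 1\right) = 8 - \left(1 + P\right) = 7 - P$)
$u = - \frac{65}{9}$ ($u = -6 + \frac{7 - -4}{-4 - 5} = -6 + \frac{7 + 4}{-9} = -6 - \frac{11}{9} = - \frac{65}{9} \approx -7.2222$)
$64 \left(u + 134\right) = 64 \left(- \frac{65}{9} + 134\right) = 64 \cdot \frac{1141}{9} = \frac{73024}{9}$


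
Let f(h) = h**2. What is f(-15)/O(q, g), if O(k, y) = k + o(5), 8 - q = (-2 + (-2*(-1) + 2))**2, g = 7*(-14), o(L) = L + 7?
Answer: 225/16 ≈ 14.063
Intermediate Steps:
o(L) = 7 + L
g = -98
q = 4 (q = 8 - (-2 + (-2*(-1) + 2))**2 = 8 - (-2 + (2 + 2))**2 = 8 - (-2 + 4)**2 = 8 - 1*2**2 = 8 - 1*4 = 8 - 4 = 4)
O(k, y) = 12 + k (O(k, y) = k + (7 + 5) = k + 12 = 12 + k)
f(-15)/O(q, g) = (-15)**2/(12 + 4) = 225/16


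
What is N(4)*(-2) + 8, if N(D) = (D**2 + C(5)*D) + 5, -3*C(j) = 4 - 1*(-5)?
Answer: -10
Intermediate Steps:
C(j) = -3 (C(j) = -(4 - 1*(-5))/3 = -(4 + 5)/3 = -1/3*9 = -3)
N(D) = 5 + D**2 - 3*D (N(D) = (D**2 - 3*D) + 5 = 5 + D**2 - 3*D)
N(4)*(-2) + 8 = (5 + 4**2 - 3*4)*(-2) + 8 = (5 + 16 - 12)*(-2) + 8 = 9*(-2) + 8 = -18 + 8 = -10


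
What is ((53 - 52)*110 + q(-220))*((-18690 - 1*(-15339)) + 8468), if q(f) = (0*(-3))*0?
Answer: 562870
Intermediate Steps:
q(f) = 0 (q(f) = 0*0 = 0)
((53 - 52)*110 + q(-220))*((-18690 - 1*(-15339)) + 8468) = ((53 - 52)*110 + 0)*((-18690 - 1*(-15339)) + 8468) = (1*110 + 0)*((-18690 + 15339) + 8468) = (110 + 0)*(-3351 + 8468) = 110*5117 = 562870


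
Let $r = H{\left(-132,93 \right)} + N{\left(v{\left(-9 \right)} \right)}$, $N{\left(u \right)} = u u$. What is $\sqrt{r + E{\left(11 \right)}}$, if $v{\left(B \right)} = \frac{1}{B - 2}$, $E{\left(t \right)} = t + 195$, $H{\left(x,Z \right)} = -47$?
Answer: $\frac{2 \sqrt{4810}}{11} \approx 12.61$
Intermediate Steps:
$E{\left(t \right)} = 195 + t$
$v{\left(B \right)} = \frac{1}{-2 + B}$
$N{\left(u \right)} = u^{2}$
$r = - \frac{5686}{121}$ ($r = -47 + \left(\frac{1}{-2 - 9}\right)^{2} = -47 + \left(\frac{1}{-11}\right)^{2} = -47 + \left(- \frac{1}{11}\right)^{2} = -47 + \frac{1}{121} = - \frac{5686}{121} \approx -46.992$)
$\sqrt{r + E{\left(11 \right)}} = \sqrt{- \frac{5686}{121} + \left(195 + 11\right)} = \sqrt{- \frac{5686}{121} + 206} = \sqrt{\frac{19240}{121}} = \frac{2 \sqrt{4810}}{11}$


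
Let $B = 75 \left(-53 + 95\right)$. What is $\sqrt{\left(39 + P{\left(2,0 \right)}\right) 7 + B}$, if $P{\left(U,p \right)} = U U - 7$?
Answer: $9 \sqrt{42} \approx 58.327$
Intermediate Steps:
$P{\left(U,p \right)} = -7 + U^{2}$ ($P{\left(U,p \right)} = U^{2} - 7 = -7 + U^{2}$)
$B = 3150$ ($B = 75 \cdot 42 = 3150$)
$\sqrt{\left(39 + P{\left(2,0 \right)}\right) 7 + B} = \sqrt{\left(39 - \left(7 - 2^{2}\right)\right) 7 + 3150} = \sqrt{\left(39 + \left(-7 + 4\right)\right) 7 + 3150} = \sqrt{\left(39 - 3\right) 7 + 3150} = \sqrt{36 \cdot 7 + 3150} = \sqrt{252 + 3150} = \sqrt{3402} = 9 \sqrt{42}$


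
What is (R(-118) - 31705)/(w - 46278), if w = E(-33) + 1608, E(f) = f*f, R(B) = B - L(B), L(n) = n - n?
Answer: 31823/43581 ≈ 0.73020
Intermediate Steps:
L(n) = 0
R(B) = B (R(B) = B - 1*0 = B + 0 = B)
E(f) = f²
w = 2697 (w = (-33)² + 1608 = 1089 + 1608 = 2697)
(R(-118) - 31705)/(w - 46278) = (-118 - 31705)/(2697 - 46278) = -31823/(-43581) = -31823*(-1/43581) = 31823/43581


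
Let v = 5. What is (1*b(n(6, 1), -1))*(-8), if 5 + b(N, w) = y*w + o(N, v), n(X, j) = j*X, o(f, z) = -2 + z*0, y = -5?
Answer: 16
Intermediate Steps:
o(f, z) = -2 (o(f, z) = -2 + 0 = -2)
n(X, j) = X*j
b(N, w) = -7 - 5*w (b(N, w) = -5 + (-5*w - 2) = -5 + (-2 - 5*w) = -7 - 5*w)
(1*b(n(6, 1), -1))*(-8) = (1*(-7 - 5*(-1)))*(-8) = (1*(-7 + 5))*(-8) = (1*(-2))*(-8) = -2*(-8) = 16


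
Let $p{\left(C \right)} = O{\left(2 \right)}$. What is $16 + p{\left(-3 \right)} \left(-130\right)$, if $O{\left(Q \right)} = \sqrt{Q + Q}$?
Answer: $-244$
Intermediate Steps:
$O{\left(Q \right)} = \sqrt{2} \sqrt{Q}$ ($O{\left(Q \right)} = \sqrt{2 Q} = \sqrt{2} \sqrt{Q}$)
$p{\left(C \right)} = 2$ ($p{\left(C \right)} = \sqrt{2} \sqrt{2} = 2$)
$16 + p{\left(-3 \right)} \left(-130\right) = 16 + 2 \left(-130\right) = 16 - 260 = -244$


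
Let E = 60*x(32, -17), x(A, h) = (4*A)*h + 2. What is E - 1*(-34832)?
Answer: -95608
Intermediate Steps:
x(A, h) = 2 + 4*A*h (x(A, h) = 4*A*h + 2 = 2 + 4*A*h)
E = -130440 (E = 60*(2 + 4*32*(-17)) = 60*(2 - 2176) = 60*(-2174) = -130440)
E - 1*(-34832) = -130440 - 1*(-34832) = -130440 + 34832 = -95608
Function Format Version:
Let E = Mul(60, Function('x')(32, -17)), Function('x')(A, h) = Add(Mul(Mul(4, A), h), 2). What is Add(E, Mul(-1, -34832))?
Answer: -95608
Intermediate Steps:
Function('x')(A, h) = Add(2, Mul(4, A, h)) (Function('x')(A, h) = Add(Mul(4, A, h), 2) = Add(2, Mul(4, A, h)))
E = -130440 (E = Mul(60, Add(2, Mul(4, 32, -17))) = Mul(60, Add(2, -2176)) = Mul(60, -2174) = -130440)
Add(E, Mul(-1, -34832)) = Add(-130440, Mul(-1, -34832)) = Add(-130440, 34832) = -95608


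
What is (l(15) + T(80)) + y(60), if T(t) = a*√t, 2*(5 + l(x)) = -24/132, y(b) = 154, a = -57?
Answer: 1638/11 - 228*√5 ≈ -360.91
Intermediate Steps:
l(x) = -56/11 (l(x) = -5 + (-24/132)/2 = -5 + (-24*1/132)/2 = -5 + (½)*(-2/11) = -5 - 1/11 = -56/11)
T(t) = -57*√t
(l(15) + T(80)) + y(60) = (-56/11 - 228*√5) + 154 = 1638/11 - 228*√5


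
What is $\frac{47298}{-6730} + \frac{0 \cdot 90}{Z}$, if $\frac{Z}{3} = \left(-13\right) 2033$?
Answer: $- \frac{23649}{3365} \approx -7.0279$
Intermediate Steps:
$Z = -79287$ ($Z = 3 \left(\left(-13\right) 2033\right) = 3 \left(-26429\right) = -79287$)
$\frac{47298}{-6730} + \frac{0 \cdot 90}{Z} = \frac{47298}{-6730} + \frac{0 \cdot 90}{-79287} = 47298 \left(- \frac{1}{6730}\right) + 0 \left(- \frac{1}{79287}\right) = - \frac{23649}{3365} + 0 = - \frac{23649}{3365}$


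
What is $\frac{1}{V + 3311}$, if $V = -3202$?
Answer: $\frac{1}{109} \approx 0.0091743$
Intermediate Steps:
$\frac{1}{V + 3311} = \frac{1}{-3202 + 3311} = \frac{1}{109}$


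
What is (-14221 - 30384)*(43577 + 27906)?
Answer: -3188499215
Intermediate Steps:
(-14221 - 30384)*(43577 + 27906) = -44605*71483 = -3188499215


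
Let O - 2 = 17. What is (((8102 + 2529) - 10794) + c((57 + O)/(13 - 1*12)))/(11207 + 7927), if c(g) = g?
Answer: -29/6378 ≈ -0.0045469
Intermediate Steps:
O = 19 (O = 2 + 17 = 19)
(((8102 + 2529) - 10794) + c((57 + O)/(13 - 1*12)))/(11207 + 7927) = (((8102 + 2529) - 10794) + (57 + 19)/(13 - 1*12))/(11207 + 7927) = ((10631 - 10794) + 76/(13 - 12))/19134 = (-163 + 76/1)*(1/19134) = (-163 + 76*1)*(1/19134) = (-163 + 76)*(1/19134) = -87*1/19134 = -29/6378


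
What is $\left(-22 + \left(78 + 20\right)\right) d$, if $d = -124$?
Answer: $-9424$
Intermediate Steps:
$\left(-22 + \left(78 + 20\right)\right) d = \left(-22 + \left(78 + 20\right)\right) \left(-124\right) = \left(-22 + 98\right) \left(-124\right) = 76 \left(-124\right) = -9424$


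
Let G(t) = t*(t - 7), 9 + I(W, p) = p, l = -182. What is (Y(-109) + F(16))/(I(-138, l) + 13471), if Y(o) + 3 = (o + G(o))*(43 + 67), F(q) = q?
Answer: 1378863/13280 ≈ 103.83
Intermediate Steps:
I(W, p) = -9 + p
G(t) = t*(-7 + t)
Y(o) = -3 + 110*o + 110*o*(-7 + o) (Y(o) = -3 + (o + o*(-7 + o))*(43 + 67) = -3 + (o + o*(-7 + o))*110 = -3 + (110*o + 110*o*(-7 + o)) = -3 + 110*o + 110*o*(-7 + o))
(Y(-109) + F(16))/(I(-138, l) + 13471) = ((-3 - 660*(-109) + 110*(-109)²) + 16)/((-9 - 182) + 13471) = ((-3 + 71940 + 110*11881) + 16)/(-191 + 13471) = ((-3 + 71940 + 1306910) + 16)/13280 = (1378847 + 16)*(1/13280) = 1378863*(1/13280) = 1378863/13280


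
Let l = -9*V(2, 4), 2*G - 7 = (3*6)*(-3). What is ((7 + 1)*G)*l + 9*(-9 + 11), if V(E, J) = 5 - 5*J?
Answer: -25362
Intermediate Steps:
G = -47/2 (G = 7/2 + ((3*6)*(-3))/2 = 7/2 + (18*(-3))/2 = 7/2 + (½)*(-54) = 7/2 - 27 = -47/2 ≈ -23.500)
l = 135 (l = -9*(5 - 5*4) = -9*(5 - 20) = -9*(-15) = 135)
((7 + 1)*G)*l + 9*(-9 + 11) = ((7 + 1)*(-47/2))*135 + 9*(-9 + 11) = (8*(-47/2))*135 + 9*2 = -188*135 + 18 = -25380 + 18 = -25362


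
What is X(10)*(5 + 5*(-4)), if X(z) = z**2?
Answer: -1500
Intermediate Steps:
X(10)*(5 + 5*(-4)) = 10**2*(5 + 5*(-4)) = 100*(5 - 20) = 100*(-15) = -1500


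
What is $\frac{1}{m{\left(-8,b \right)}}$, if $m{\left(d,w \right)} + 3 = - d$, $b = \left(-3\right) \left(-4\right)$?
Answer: $\frac{1}{5} \approx 0.2$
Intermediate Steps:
$b = 12$
$m{\left(d,w \right)} = -3 - d$
$\frac{1}{m{\left(-8,b \right)}} = \frac{1}{-3 - -8} = \frac{1}{-3 + 8} = \frac{1}{5}$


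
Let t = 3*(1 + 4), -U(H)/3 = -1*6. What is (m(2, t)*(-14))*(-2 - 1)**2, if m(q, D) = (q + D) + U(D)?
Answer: -4410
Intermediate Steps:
U(H) = 18 (U(H) = -(-3)*6 = -3*(-6) = 18)
t = 15 (t = 3*5 = 15)
m(q, D) = 18 + D + q (m(q, D) = (q + D) + 18 = (D + q) + 18 = 18 + D + q)
(m(2, t)*(-14))*(-2 - 1)**2 = ((18 + 15 + 2)*(-14))*(-2 - 1)**2 = (35*(-14))*(-3)**2 = -490*9 = -4410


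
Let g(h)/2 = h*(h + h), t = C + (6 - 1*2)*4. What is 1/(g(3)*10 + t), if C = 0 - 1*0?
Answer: 1/376 ≈ 0.0026596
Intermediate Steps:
C = 0 (C = 0 + 0 = 0)
t = 16 (t = 0 + (6 - 1*2)*4 = 0 + (6 - 2)*4 = 0 + 4*4 = 0 + 16 = 16)
g(h) = 4*h**2 (g(h) = 2*(h*(h + h)) = 2*(h*(2*h)) = 2*(2*h**2) = 4*h**2)
1/(g(3)*10 + t) = 1/((4*3**2)*10 + 16) = 1/((4*9)*10 + 16) = 1/(36*10 + 16) = 1/(360 + 16) = 1/376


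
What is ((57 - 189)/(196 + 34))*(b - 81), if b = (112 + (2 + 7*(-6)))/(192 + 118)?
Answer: 826254/17825 ≈ 46.354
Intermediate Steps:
b = 36/155 (b = (112 + (2 - 42))/310 = (112 - 40)*(1/310) = 72*(1/310) = 36/155 ≈ 0.23226)
((57 - 189)/(196 + 34))*(b - 81) = ((57 - 189)/(196 + 34))*(36/155 - 81) = -132/230*(-12519/155) = -132*1/230*(-12519/155) = -66/115*(-12519/155) = 826254/17825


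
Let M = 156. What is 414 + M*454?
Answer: 71238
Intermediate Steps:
414 + M*454 = 414 + 156*454 = 414 + 70824 = 71238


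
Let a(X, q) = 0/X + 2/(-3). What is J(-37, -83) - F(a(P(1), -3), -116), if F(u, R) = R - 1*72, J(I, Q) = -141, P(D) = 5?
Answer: 47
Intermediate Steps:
a(X, q) = -⅔ (a(X, q) = 0 + 2*(-⅓) = 0 - ⅔ = -⅔)
F(u, R) = -72 + R (F(u, R) = R - 72 = -72 + R)
J(-37, -83) - F(a(P(1), -3), -116) = -141 - (-72 - 116) = -141 - 1*(-188) = -141 + 188 = 47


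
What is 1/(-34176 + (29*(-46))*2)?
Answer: -1/36844 ≈ -2.7141e-5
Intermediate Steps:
1/(-34176 + (29*(-46))*2) = 1/(-34176 - 1334*2) = 1/(-34176 - 2668) = 1/(-36844) = -1/36844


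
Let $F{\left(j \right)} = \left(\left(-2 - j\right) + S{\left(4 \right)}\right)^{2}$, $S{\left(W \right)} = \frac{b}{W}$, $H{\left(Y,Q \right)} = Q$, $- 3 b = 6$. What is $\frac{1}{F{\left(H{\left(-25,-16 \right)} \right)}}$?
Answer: $\frac{4}{729} \approx 0.005487$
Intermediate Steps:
$b = -2$ ($b = \left(- \frac{1}{3}\right) 6 = -2$)
$S{\left(W \right)} = - \frac{2}{W}$
$F{\left(j \right)} = \left(- \frac{5}{2} - j\right)^{2}$ ($F{\left(j \right)} = \left(\left(-2 - j\right) - \frac{2}{4}\right)^{2} = \left(\left(-2 - j\right) - \frac{1}{2}\right)^{2} = \left(- \frac{5}{2} - j\right)^{2}$)
$\frac{1}{F{\left(H{\left(-25,-16 \right)} \right)}} = \frac{1}{\frac{1}{4} \left(5 + 2 \left(-16\right)\right)^{2}} = \frac{1}{\frac{1}{4} \left(5 - 32\right)^{2}} = \frac{1}{\frac{1}{4} \left(-27\right)^{2}} = \frac{1}{\frac{1}{4} \cdot 729} = \frac{1}{\frac{729}{4}} = \frac{4}{729}$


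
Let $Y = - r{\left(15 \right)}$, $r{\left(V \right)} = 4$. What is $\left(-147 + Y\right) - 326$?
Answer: $-477$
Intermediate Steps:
$Y = -4$ ($Y = \left(-1\right) 4 = -4$)
$\left(-147 + Y\right) - 326 = \left(-147 - 4\right) - 326 = -151 - 326 = -477$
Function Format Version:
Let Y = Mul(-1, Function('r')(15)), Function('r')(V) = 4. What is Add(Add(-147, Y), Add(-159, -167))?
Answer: -477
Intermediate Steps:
Y = -4 (Y = Mul(-1, 4) = -4)
Add(Add(-147, Y), Add(-159, -167)) = Add(Add(-147, -4), Add(-159, -167)) = Add(-151, -326) = -477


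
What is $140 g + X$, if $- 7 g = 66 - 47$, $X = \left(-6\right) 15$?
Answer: $-470$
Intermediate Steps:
$X = -90$
$g = - \frac{19}{7}$ ($g = - \frac{66 - 47}{7} = \left(- \frac{1}{7}\right) 19 = - \frac{19}{7} \approx -2.7143$)
$140 g + X = 140 \left(- \frac{19}{7}\right) - 90 = -380 - 90 = -470$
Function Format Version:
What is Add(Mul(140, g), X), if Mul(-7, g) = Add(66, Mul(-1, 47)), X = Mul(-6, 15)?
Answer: -470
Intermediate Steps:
X = -90
g = Rational(-19, 7) (g = Mul(Rational(-1, 7), Add(66, Mul(-1, 47))) = Mul(Rational(-1, 7), Add(66, -47)) = Mul(Rational(-1, 7), 19) = Rational(-19, 7) ≈ -2.7143)
Add(Mul(140, g), X) = Add(Mul(140, Rational(-19, 7)), -90) = Add(-380, -90) = -470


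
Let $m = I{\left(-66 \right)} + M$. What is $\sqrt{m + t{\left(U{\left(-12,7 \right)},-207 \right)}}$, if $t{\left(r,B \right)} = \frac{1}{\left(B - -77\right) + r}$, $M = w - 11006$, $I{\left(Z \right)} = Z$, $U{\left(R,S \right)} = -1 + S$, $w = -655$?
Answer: $\frac{i \sqrt{45078619}}{62} \approx 108.29 i$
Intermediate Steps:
$M = -11661$ ($M = -655 - 11006 = -11661$)
$m = -11727$ ($m = -66 - 11661 = -11727$)
$t{\left(r,B \right)} = \frac{1}{77 + B + r}$ ($t{\left(r,B \right)} = \frac{1}{\left(B + 77\right) + r} = \frac{1}{\left(77 + B\right) + r} = \frac{1}{77 + B + r}$)
$\sqrt{m + t{\left(U{\left(-12,7 \right)},-207 \right)}} = \sqrt{-11727 + \frac{1}{77 - 207 + \left(-1 + 7\right)}} = \sqrt{-11727 + \frac{1}{77 - 207 + 6}} = \sqrt{-11727 + \frac{1}{-124}} = \sqrt{-11727 - \frac{1}{124}} = \sqrt{- \frac{1454149}{124}} = \frac{i \sqrt{45078619}}{62}$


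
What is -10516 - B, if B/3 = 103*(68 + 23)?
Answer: -38635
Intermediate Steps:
B = 28119 (B = 3*(103*(68 + 23)) = 3*(103*91) = 3*9373 = 28119)
-10516 - B = -10516 - 1*28119 = -10516 - 28119 = -38635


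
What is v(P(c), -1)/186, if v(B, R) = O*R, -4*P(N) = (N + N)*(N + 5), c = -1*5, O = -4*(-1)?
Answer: -2/93 ≈ -0.021505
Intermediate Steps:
O = 4
c = -5
P(N) = -N*(5 + N)/2 (P(N) = -(N + N)*(N + 5)/4 = -2*N*(5 + N)/4 = -N*(5 + N)/2)
v(B, R) = 4*R
v(P(c), -1)/186 = (4*(-1))/186 = -4*1/186 = -2/93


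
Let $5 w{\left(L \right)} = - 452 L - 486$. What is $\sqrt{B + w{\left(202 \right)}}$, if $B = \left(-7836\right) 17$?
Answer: $i \sqrt{151570} \approx 389.32 i$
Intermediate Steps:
$w{\left(L \right)} = - \frac{486}{5} - \frac{452 L}{5}$ ($w{\left(L \right)} = \frac{- 452 L - 486}{5} = \frac{-486 - 452 L}{5} = - \frac{486}{5} - \frac{452 L}{5}$)
$B = -133212$
$\sqrt{B + w{\left(202 \right)}} = \sqrt{-133212 - 18358} = \sqrt{-151570} = i \sqrt{151570}$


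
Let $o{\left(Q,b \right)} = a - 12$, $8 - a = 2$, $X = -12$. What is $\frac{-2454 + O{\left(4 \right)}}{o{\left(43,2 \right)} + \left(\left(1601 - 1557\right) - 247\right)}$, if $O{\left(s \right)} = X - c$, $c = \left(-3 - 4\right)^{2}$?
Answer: $\frac{2515}{209} \approx 12.033$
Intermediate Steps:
$a = 6$ ($a = 8 - 2 = 6$)
$c = 49$ ($c = \left(-7\right)^{2} = 49$)
$O{\left(s \right)} = -61$ ($O{\left(s \right)} = -12 - 49 = -61$)
$o{\left(Q,b \right)} = -6$ ($o{\left(Q,b \right)} = 6 - 12 = -6$)
$\frac{-2454 + O{\left(4 \right)}}{o{\left(43,2 \right)} + \left(\left(1601 - 1557\right) - 247\right)} = \frac{-2454 - 61}{-6 + \left(\left(1601 - 1557\right) - 247\right)} = - \frac{2515}{-6 + \left(44 - 247\right)} = - \frac{2515}{-6 - 203} = - \frac{2515}{-209} = \left(-2515\right) \left(- \frac{1}{209}\right) = \frac{2515}{209}$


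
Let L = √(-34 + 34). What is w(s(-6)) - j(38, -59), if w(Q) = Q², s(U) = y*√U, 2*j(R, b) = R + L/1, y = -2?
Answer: -43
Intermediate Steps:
L = 0 (L = √0 = 0)
j(R, b) = R/2 (j(R, b) = (R + 0/1)/2 = (R + 0*1)/2 = (R + 0)/2 = R/2)
s(U) = -2*√U
w(s(-6)) - j(38, -59) = (-2*I*√6)² - 38/2 = (-2*I*√6)² - 1*19 = (-2*I*√6)² - 19 = -24 - 19 = -43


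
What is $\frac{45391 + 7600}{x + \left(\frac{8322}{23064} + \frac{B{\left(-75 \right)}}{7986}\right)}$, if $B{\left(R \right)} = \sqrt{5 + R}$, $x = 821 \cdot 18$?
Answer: $\frac{9710467935882232820796}{2708097580863089625451} - \frac{82278163004136 i \sqrt{70}}{2708097580863089625451} \approx 3.5857 - 2.542 \cdot 10^{-7} i$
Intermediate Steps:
$x = 14778$
$\frac{45391 + 7600}{x + \left(\frac{8322}{23064} + \frac{B{\left(-75 \right)}}{7986}\right)} = \frac{45391 + 7600}{14778 + \left(\frac{8322}{23064} + \frac{\sqrt{5 - 75}}{7986}\right)} = \frac{52991}{14778 + \left(8322 \cdot \frac{1}{23064} + \sqrt{-70} \cdot \frac{1}{7986}\right)} = \frac{52991}{14778 + \left(\frac{1387}{3844} + i \sqrt{70} \cdot \frac{1}{7986}\right)} = \frac{52991}{14778 + \left(\frac{1387}{3844} + \frac{i \sqrt{70}}{7986}\right)} = \frac{52991}{\frac{56808019}{3844} + \frac{i \sqrt{70}}{7986}}$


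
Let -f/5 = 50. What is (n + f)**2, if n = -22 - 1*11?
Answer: 80089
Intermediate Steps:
f = -250 (f = -5*50 = -250)
n = -33 (n = -22 - 11 = -33)
(n + f)**2 = (-33 - 250)**2 = (-283)**2 = 80089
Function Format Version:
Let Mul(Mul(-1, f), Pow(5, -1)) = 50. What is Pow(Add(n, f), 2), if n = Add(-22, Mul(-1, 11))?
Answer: 80089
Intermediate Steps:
f = -250 (f = Mul(-5, 50) = -250)
n = -33 (n = Add(-22, -11) = -33)
Pow(Add(n, f), 2) = Pow(Add(-33, -250), 2) = Pow(-283, 2) = 80089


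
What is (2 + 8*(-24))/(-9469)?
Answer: 190/9469 ≈ 0.020065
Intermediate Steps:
(2 + 8*(-24))/(-9469) = (2 - 192)*(-1/9469) = -190*(-1/9469) = 190/9469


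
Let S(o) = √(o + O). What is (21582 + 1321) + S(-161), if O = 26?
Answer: 22903 + 3*I*√15 ≈ 22903.0 + 11.619*I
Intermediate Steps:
S(o) = √(26 + o) (S(o) = √(o + 26) = √(26 + o))
(21582 + 1321) + S(-161) = (21582 + 1321) + √(26 - 161) = 22903 + √(-135) = 22903 + 3*I*√15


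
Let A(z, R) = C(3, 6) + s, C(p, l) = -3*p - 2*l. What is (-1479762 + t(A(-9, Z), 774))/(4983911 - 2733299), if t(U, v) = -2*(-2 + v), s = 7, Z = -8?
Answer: -740653/1125306 ≈ -0.65818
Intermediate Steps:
A(z, R) = -14 (A(z, R) = (-3*3 - 2*6) + 7 = (-9 - 12) + 7 = -21 + 7 = -14)
t(U, v) = 4 - 2*v
(-1479762 + t(A(-9, Z), 774))/(4983911 - 2733299) = (-1479762 + (4 - 2*774))/(4983911 - 2733299) = (-1479762 + (4 - 1548))/2250612 = (-1479762 - 1544)*(1/2250612) = -1481306*1/2250612 = -740653/1125306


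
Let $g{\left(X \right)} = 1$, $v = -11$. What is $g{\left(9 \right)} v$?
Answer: $-11$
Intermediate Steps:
$g{\left(9 \right)} v = 1 \left(-11\right) = -11$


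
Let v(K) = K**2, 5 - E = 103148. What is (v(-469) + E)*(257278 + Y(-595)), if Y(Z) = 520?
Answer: 30115446764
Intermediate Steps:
E = -103143 (E = 5 - 1*103148 = 5 - 103148 = -103143)
(v(-469) + E)*(257278 + Y(-595)) = ((-469)**2 - 103143)*(257278 + 520) = (219961 - 103143)*257798 = 116818*257798 = 30115446764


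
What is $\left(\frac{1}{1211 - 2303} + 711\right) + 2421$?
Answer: $\frac{3420143}{1092} \approx 3132.0$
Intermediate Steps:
$\left(\frac{1}{1211 - 2303} + 711\right) + 2421 = \left(\frac{1}{-1092} + 711\right) + 2421 = \left(- \frac{1}{1092} + 711\right) + 2421 = \frac{776411}{1092} + 2421 = \frac{3420143}{1092}$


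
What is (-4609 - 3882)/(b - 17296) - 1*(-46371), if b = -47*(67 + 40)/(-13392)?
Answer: 10740703983585/231623003 ≈ 46372.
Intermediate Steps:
b = 5029/13392 (b = -47*107*(-1/13392) = -5029*(-1/13392) = 5029/13392 ≈ 0.37552)
(-4609 - 3882)/(b - 17296) - 1*(-46371) = (-4609 - 3882)/(5029/13392 - 17296) - 1*(-46371) = -8491/(-231623003/13392) + 46371 = -8491*(-13392/231623003) + 46371 = 113711472/231623003 + 46371 = 10740703983585/231623003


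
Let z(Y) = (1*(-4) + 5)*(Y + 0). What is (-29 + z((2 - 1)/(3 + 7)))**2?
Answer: 83521/100 ≈ 835.21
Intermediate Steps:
z(Y) = Y (z(Y) = (-4 + 5)*Y = 1*Y = Y)
(-29 + z((2 - 1)/(3 + 7)))**2 = (-29 + (2 - 1)/(3 + 7))**2 = (-29 + 1/10)**2 = (-289/10)**2 = 83521/100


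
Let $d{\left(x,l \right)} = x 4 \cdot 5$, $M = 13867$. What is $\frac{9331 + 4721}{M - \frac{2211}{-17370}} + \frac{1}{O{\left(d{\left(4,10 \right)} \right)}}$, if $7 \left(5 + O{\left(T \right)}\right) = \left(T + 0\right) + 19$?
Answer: $\frac{5769143789}{5138602688} \approx 1.1227$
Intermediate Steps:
$d{\left(x,l \right)} = 20 x$ ($d{\left(x,l \right)} = 4 x 5 = 20 x$)
$O{\left(T \right)} = - \frac{16}{7} + \frac{T}{7}$ ($O{\left(T \right)} = -5 + \frac{\left(T + 0\right) + 19}{7} = -5 + \frac{T + 19}{7} = -5 + \frac{19 + T}{7} = -5 + \left(\frac{19}{7} + \frac{T}{7}\right) = - \frac{16}{7} + \frac{T}{7}$)
$\frac{9331 + 4721}{M - \frac{2211}{-17370}} + \frac{1}{O{\left(d{\left(4,10 \right)} \right)}} = \frac{9331 + 4721}{13867 - \frac{2211}{-17370}} + \frac{1}{- \frac{16}{7} + \frac{20 \cdot 4}{7}} = \frac{14052}{13867 - - \frac{737}{5790}} + \frac{1}{- \frac{16}{7} + \frac{1}{7} \cdot 80} = \frac{14052}{13867 + \frac{737}{5790}} + \frac{1}{- \frac{16}{7} + \frac{80}{7}} = \frac{14052}{\frac{80290667}{5790}} + \frac{1}{\frac{64}{7}} = 14052 \cdot \frac{5790}{80290667} + \frac{7}{64} = \frac{81361080}{80290667} + \frac{7}{64} = \frac{5769143789}{5138602688}$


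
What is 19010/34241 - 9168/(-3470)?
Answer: 189943094/59408135 ≈ 3.1973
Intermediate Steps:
19010/34241 - 9168/(-3470) = 19010*(1/34241) - 9168*(-1/3470) = 19010/34241 + 4584/1735 = 189943094/59408135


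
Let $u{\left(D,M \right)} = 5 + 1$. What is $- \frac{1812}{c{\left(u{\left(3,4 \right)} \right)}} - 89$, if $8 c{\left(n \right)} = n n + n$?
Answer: $- \frac{3039}{7} \approx -434.14$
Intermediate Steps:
$u{\left(D,M \right)} = 6$
$c{\left(n \right)} = \frac{n}{8} + \frac{n^{2}}{8}$ ($c{\left(n \right)} = \frac{n n + n}{8} = \frac{n^{2} + n}{8} = \frac{n + n^{2}}{8} = \frac{n}{8} + \frac{n^{2}}{8}$)
$- \frac{1812}{c{\left(u{\left(3,4 \right)} \right)}} - 89 = - \frac{1812}{\frac{1}{8} \cdot 6 \left(1 + 6\right)} - 89 = - \frac{1812}{\frac{1}{8} \cdot 6 \cdot 7} - 89 = - \frac{1812}{\frac{21}{4}} - 89 = \left(-1812\right) \frac{4}{21} - 89 = - \frac{2416}{7} - 89 = - \frac{3039}{7}$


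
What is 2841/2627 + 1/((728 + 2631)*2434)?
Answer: 23227467473/21477842362 ≈ 1.0815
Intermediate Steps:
2841/2627 + 1/((728 + 2631)*2434) = 2841*(1/2627) + (1/2434)/3359 = 2841/2627 + (1/3359)*(1/2434) = 2841/2627 + 1/8175806 = 23227467473/21477842362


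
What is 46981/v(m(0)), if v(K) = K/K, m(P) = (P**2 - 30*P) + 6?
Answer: 46981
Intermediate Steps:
m(P) = 6 + P**2 - 30*P
v(K) = 1
46981/v(m(0)) = 46981/1 = 46981*1 = 46981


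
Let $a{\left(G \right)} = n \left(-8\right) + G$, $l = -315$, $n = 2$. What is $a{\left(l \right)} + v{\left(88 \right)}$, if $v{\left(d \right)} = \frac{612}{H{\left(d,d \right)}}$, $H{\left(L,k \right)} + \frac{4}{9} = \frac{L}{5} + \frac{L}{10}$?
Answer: $- \frac{89767}{292} \approx -307.42$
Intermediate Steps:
$a{\left(G \right)} = -16 + G$ ($a{\left(G \right)} = 2 \left(-8\right) + G = -16 + G$)
$H{\left(L,k \right)} = - \frac{4}{9} + \frac{3 L}{10}$ ($H{\left(L,k \right)} = - \frac{4}{9} + \left(\frac{L}{5} + \frac{L}{10}\right) = - \frac{4}{9} + \frac{3 L}{10}$)
$v{\left(d \right)} = \frac{612}{- \frac{4}{9} + \frac{3 d}{10}}$
$a{\left(l \right)} + v{\left(88 \right)} = \left(-16 - 315\right) + \frac{55080}{-40 + 27 \cdot 88} = -331 + \frac{55080}{-40 + 2376} = -331 + \frac{55080}{2336} = -331 + 55080 \cdot \frac{1}{2336} = -331 + \frac{6885}{292} = - \frac{89767}{292}$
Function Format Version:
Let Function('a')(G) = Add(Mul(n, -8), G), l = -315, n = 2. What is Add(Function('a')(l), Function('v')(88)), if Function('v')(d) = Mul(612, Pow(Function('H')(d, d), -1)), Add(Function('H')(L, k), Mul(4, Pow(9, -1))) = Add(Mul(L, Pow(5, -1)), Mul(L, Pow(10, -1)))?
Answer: Rational(-89767, 292) ≈ -307.42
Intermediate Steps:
Function('a')(G) = Add(-16, G) (Function('a')(G) = Add(Mul(2, -8), G) = Add(-16, G))
Function('H')(L, k) = Add(Rational(-4, 9), Mul(Rational(3, 10), L)) (Function('H')(L, k) = Add(Rational(-4, 9), Add(Mul(L, Pow(5, -1)), Mul(L, Pow(10, -1)))) = Add(Rational(-4, 9), Add(Mul(L, Rational(1, 5)), Mul(L, Rational(1, 10)))) = Add(Rational(-4, 9), Add(Mul(Rational(1, 5), L), Mul(Rational(1, 10), L))) = Add(Rational(-4, 9), Mul(Rational(3, 10), L)))
Function('v')(d) = Mul(612, Pow(Add(Rational(-4, 9), Mul(Rational(3, 10), d)), -1))
Add(Function('a')(l), Function('v')(88)) = Add(Add(-16, -315), Mul(55080, Pow(Add(-40, Mul(27, 88)), -1))) = Add(-331, Mul(55080, Pow(Add(-40, 2376), -1))) = Add(-331, Mul(55080, Pow(2336, -1))) = Add(-331, Mul(55080, Rational(1, 2336))) = Add(-331, Rational(6885, 292)) = Rational(-89767, 292)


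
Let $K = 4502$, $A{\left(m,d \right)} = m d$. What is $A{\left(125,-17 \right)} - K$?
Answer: $-6627$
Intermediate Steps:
$A{\left(m,d \right)} = d m$
$A{\left(125,-17 \right)} - K = \left(-17\right) 125 - 4502 = -2125 - 4502 = -6627$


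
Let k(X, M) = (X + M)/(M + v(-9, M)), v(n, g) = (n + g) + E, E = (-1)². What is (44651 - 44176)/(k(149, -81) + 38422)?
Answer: 2375/192108 ≈ 0.012363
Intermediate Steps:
E = 1
v(n, g) = 1 + g + n (v(n, g) = (n + g) + 1 = (g + n) + 1 = 1 + g + n)
k(X, M) = (M + X)/(-8 + 2*M) (k(X, M) = (X + M)/(M + (1 + M - 9)) = (M + X)/(M + (-8 + M)) = (M + X)/(-8 + 2*M))
(44651 - 44176)/(k(149, -81) + 38422) = (44651 - 44176)/((-81 + 149)/(2*(-4 - 81)) + 38422) = 475/((½)*68/(-85) + 38422) = 475/((½)*(-1/85)*68 + 38422) = 475/(-⅖ + 38422) = 475/(192108/5) = 475*(5/192108) = 2375/192108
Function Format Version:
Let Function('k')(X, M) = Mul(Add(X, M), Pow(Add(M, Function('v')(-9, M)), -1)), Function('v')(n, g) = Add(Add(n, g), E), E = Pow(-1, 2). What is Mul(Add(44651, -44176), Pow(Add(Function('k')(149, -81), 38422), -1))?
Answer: Rational(2375, 192108) ≈ 0.012363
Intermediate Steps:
E = 1
Function('v')(n, g) = Add(1, g, n) (Function('v')(n, g) = Add(Add(n, g), 1) = Add(Add(g, n), 1) = Add(1, g, n))
Function('k')(X, M) = Mul(Pow(Add(-8, Mul(2, M)), -1), Add(M, X)) (Function('k')(X, M) = Mul(Add(X, M), Pow(Add(M, Add(1, M, -9)), -1)) = Mul(Add(M, X), Pow(Add(M, Add(-8, M)), -1)) = Mul(Add(M, X), Pow(Add(-8, Mul(2, M)), -1)) = Mul(Pow(Add(-8, Mul(2, M)), -1), Add(M, X)))
Mul(Add(44651, -44176), Pow(Add(Function('k')(149, -81), 38422), -1)) = Mul(Add(44651, -44176), Pow(Add(Mul(Rational(1, 2), Pow(Add(-4, -81), -1), Add(-81, 149)), 38422), -1)) = Mul(475, Pow(Add(Mul(Rational(1, 2), Pow(-85, -1), 68), 38422), -1)) = Mul(475, Pow(Add(Mul(Rational(1, 2), Rational(-1, 85), 68), 38422), -1)) = Mul(475, Pow(Add(Rational(-2, 5), 38422), -1)) = Mul(475, Pow(Rational(192108, 5), -1)) = Mul(475, Rational(5, 192108)) = Rational(2375, 192108)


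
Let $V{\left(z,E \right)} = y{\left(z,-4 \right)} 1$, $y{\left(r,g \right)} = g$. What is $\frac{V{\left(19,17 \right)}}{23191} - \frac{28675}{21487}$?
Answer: $- \frac{665087873}{498305017} \approx -1.3347$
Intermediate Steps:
$V{\left(z,E \right)} = -4$ ($V{\left(z,E \right)} = \left(-4\right) 1 = -4$)
$\frac{V{\left(19,17 \right)}}{23191} - \frac{28675}{21487} = - \frac{4}{23191} - \frac{28675}{21487} = - \frac{665087873}{498305017}$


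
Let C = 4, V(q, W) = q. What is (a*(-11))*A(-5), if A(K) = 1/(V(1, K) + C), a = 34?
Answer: -374/5 ≈ -74.800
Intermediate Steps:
A(K) = ⅕ (A(K) = 1/(1 + 4) = 1/5 = ⅕)
(a*(-11))*A(-5) = (34*(-11))*(⅕) = -374*⅕ = -374/5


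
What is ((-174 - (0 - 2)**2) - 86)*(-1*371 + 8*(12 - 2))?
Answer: 76824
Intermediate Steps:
((-174 - (0 - 2)**2) - 86)*(-1*371 + 8*(12 - 2)) = ((-174 - 1*(-2)**2) - 86)*(-371 + 8*10) = ((-174 - 1*4) - 86)*(-371 + 80) = ((-174 - 4) - 86)*(-291) = (-178 - 86)*(-291) = -264*(-291) = 76824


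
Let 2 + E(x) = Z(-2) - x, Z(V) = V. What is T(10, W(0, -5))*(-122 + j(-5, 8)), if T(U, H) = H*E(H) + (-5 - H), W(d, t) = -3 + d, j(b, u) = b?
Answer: -127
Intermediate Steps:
E(x) = -4 - x (E(x) = -2 + (-2 - x) = -4 - x)
T(U, H) = -5 - H + H*(-4 - H) (T(U, H) = H*(-4 - H) + (-5 - H) = -5 - H + H*(-4 - H))
T(10, W(0, -5))*(-122 + j(-5, 8)) = (-5 - (-3 + 0) - (-3 + 0)*(4 + (-3 + 0)))*(-122 - 5) = (-5 - 1*(-3) - 1*(-3)*(4 - 3))*(-127) = (-5 + 3 - 1*(-3)*1)*(-127) = (-5 + 3 + 3)*(-127) = 1*(-127) = -127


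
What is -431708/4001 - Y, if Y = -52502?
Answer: 209628794/4001 ≈ 52394.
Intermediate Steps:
-431708/4001 - Y = -431708/4001 - 1*(-52502) = -431708*1/4001 + 52502 = -431708/4001 + 52502 = 209628794/4001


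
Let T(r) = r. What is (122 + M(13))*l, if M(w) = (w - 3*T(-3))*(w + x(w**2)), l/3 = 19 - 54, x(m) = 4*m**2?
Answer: -263946480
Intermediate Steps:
l = -105 (l = 3*(19 - 54) = 3*(-35) = -105)
M(w) = (9 + w)*(w + 4*w**4) (M(w) = (w - 3*(-3))*(w + 4*(w**2)**2) = (w + 9)*(w + 4*w**4) = (9 + w)*(w + 4*w**4))
(122 + M(13))*l = (122 + 13*(9 + 13 + 4*13**4 + 36*13**3))*(-105) = (122 + 13*(9 + 13 + 4*28561 + 36*2197))*(-105) = (122 + 13*(9 + 13 + 114244 + 79092))*(-105) = (122 + 13*193358)*(-105) = (122 + 2513654)*(-105) = 2513776*(-105) = -263946480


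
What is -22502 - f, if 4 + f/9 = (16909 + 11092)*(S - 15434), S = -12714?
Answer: 7093526866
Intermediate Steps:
f = -7093549368 (f = -36 + 9*((16909 + 11092)*(-12714 - 15434)) = -36 + 9*(28001*(-28148)) = -36 + 9*(-788172148) = -36 - 7093549332 = -7093549368)
-22502 - f = -22502 - 1*(-7093549368) = -22502 + 7093549368 = 7093526866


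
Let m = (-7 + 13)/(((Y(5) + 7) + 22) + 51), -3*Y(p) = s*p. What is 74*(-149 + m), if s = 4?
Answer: -606097/55 ≈ -11020.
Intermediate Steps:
Y(p) = -4*p/3
m = 9/110 (m = (-7 + 13)/(((-4/3*5 + 7) + 22) + 51) = 6/(((-20/3 + 7) + 22) + 51) = 6/((⅓ + 22) + 51) = 6/(67/3 + 51) = 6/(220/3) = 6*(3/220) = 9/110 ≈ 0.081818)
74*(-149 + m) = 74*(-149 + 9/110) = 74*(-16381/110) = -606097/55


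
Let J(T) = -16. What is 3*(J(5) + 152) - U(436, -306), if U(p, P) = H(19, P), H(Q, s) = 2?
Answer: 406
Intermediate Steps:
U(p, P) = 2
3*(J(5) + 152) - U(436, -306) = 3*(-16 + 152) - 1*2 = 3*136 - 2 = 408 - 2 = 406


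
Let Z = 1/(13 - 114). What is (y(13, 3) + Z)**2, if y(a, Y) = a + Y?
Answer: 2608225/10201 ≈ 255.68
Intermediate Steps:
Z = -1/101 (Z = 1/(-101) = -1/101 ≈ -0.0099010)
y(a, Y) = Y + a
(y(13, 3) + Z)**2 = ((3 + 13) - 1/101)**2 = (16 - 1/101)**2 = (1615/101)**2 = 2608225/10201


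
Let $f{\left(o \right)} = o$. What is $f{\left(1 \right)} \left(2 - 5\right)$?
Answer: $-3$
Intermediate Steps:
$f{\left(1 \right)} \left(2 - 5\right) = 1 \left(2 - 5\right) = 1 \left(-3\right) = -3$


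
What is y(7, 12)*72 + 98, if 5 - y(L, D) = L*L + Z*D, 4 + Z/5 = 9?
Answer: -24670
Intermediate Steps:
Z = 25 (Z = -20 + 5*9 = -20 + 45 = 25)
y(L, D) = 5 - L² - 25*D (y(L, D) = 5 - (L*L + 25*D) = 5 - (L² + 25*D) = 5 + (-L² - 25*D) = 5 - L² - 25*D)
y(7, 12)*72 + 98 = (5 - 1*7² - 25*12)*72 + 98 = (5 - 1*49 - 300)*72 + 98 = (5 - 49 - 300)*72 + 98 = -344*72 + 98 = -24768 + 98 = -24670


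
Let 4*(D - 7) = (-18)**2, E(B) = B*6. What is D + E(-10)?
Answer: 28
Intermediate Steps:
E(B) = 6*B
D = 88 (D = 7 + (1/4)*(-18)**2 = 7 + (1/4)*324 = 7 + 81 = 88)
D + E(-10) = 88 + 6*(-10) = 88 - 60 = 28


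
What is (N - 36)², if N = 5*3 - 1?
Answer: 484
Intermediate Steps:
N = 14 (N = 15 - 1 = 14)
(N - 36)² = (14 - 36)² = (-22)² = 484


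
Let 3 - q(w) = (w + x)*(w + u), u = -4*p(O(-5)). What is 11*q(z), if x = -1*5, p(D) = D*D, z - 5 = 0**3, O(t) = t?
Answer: 33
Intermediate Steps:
z = 5 (z = 5 + 0**3 = 5 + 0 = 5)
p(D) = D**2
u = -100 (u = -4*(-5)**2 = -4*25 = -100)
x = -5
q(w) = 3 - (-100 + w)*(-5 + w) (q(w) = 3 - (w - 5)*(w - 100) = 3 - (-5 + w)*(-100 + w) = 3 - (-100 + w)*(-5 + w))
11*q(z) = 11*(-497 - 1*5**2 + 105*5) = 11*(-497 - 1*25 + 525) = 11*(-497 - 25 + 525) = 11*3 = 33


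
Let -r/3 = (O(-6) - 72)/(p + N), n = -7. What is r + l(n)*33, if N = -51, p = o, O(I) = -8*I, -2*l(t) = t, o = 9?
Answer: 1593/14 ≈ 113.79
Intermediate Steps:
l(t) = -t/2
p = 9
r = -12/7 (r = -3*(-8*(-6) - 72)/(9 - 51) = -3*(48 - 72)/(-42) = -(-72)*(-1)/42 = -3*4/7 = -12/7 ≈ -1.7143)
r + l(n)*33 = -12/7 - ½*(-7)*33 = -12/7 + (7/2)*33 = -12/7 + 231/2 = 1593/14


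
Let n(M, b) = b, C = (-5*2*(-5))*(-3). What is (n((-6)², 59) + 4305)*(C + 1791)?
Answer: 7161324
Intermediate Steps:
C = -150 (C = -10*(-5)*(-3) = 50*(-3) = -150)
(n((-6)², 59) + 4305)*(C + 1791) = (59 + 4305)*(-150 + 1791) = 4364*1641 = 7161324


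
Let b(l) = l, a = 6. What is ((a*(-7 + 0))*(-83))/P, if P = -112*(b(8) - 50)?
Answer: 83/112 ≈ 0.74107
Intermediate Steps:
P = 4704 (P = -112*(8 - 50) = -112*(-42) = 4704)
((a*(-7 + 0))*(-83))/P = ((6*(-7 + 0))*(-83))/4704 = ((6*(-7))*(-83))*(1/4704) = -42*(-83)*(1/4704) = 3486*(1/4704) = 83/112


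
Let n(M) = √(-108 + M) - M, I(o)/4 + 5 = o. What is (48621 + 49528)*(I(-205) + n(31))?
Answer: -85487779 + 98149*I*√77 ≈ -8.5488e+7 + 8.6125e+5*I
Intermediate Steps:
I(o) = -20 + 4*o
(48621 + 49528)*(I(-205) + n(31)) = (48621 + 49528)*((-20 + 4*(-205)) + (√(-108 + 31) - 1*31)) = 98149*((-20 - 820) + (√(-77) - 31)) = 98149*(-840 + (I*√77 - 31)) = 98149*(-840 + (-31 + I*√77)) = 98149*(-871 + I*√77) = -85487779 + 98149*I*√77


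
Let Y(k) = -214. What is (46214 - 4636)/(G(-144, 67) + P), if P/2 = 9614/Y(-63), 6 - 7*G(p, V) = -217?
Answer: -31141922/43437 ≈ -716.94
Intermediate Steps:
G(p, V) = 223/7 (G(p, V) = 6/7 - ⅐*(-217) = 6/7 + 31 = 223/7)
P = -9614/107 (P = 2*(9614/(-214)) = 2*(9614*(-1/214)) = 2*(-4807/107) = -9614/107 ≈ -89.850)
(46214 - 4636)/(G(-144, 67) + P) = (46214 - 4636)/(223/7 - 9614/107) = 41578/(-43437/749) = 41578*(-749/43437) = -31141922/43437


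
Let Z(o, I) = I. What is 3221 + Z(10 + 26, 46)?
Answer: 3267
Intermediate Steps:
3221 + Z(10 + 26, 46) = 3221 + 46 = 3267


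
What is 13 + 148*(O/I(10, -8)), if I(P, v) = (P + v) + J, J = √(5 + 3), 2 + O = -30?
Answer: 2381 - 2368*√2 ≈ -967.86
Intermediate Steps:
O = -32 (O = -2 - 30 = -32)
J = 2*√2 (J = √8 = 2*√2 ≈ 2.8284)
I(P, v) = P + v + 2*√2 (I(P, v) = (P + v) + 2*√2 = P + v + 2*√2)
13 + 148*(O/I(10, -8)) = 13 + 148*(-32/(10 - 8 + 2*√2)) = 13 + 148*(-32/(2 + 2*√2)) = 13 - 4736/(2 + 2*√2)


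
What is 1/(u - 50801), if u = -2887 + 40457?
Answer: -1/13231 ≈ -7.5580e-5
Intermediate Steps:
u = 37570
1/(u - 50801) = 1/(37570 - 50801) = 1/(-13231) = -1/13231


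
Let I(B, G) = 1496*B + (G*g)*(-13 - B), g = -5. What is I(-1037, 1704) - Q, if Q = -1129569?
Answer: -9146263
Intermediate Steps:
I(B, G) = 1496*B - 5*G*(-13 - B) (I(B, G) = 1496*B + (G*(-5))*(-13 - B) = 1496*B + (-5*G)*(-13 - B) = 1496*B - 5*G*(-13 - B))
I(-1037, 1704) - Q = (65*1704 + 1496*(-1037) + 5*(-1037)*1704) - 1*(-1129569) = (110760 - 1551352 - 8835240) + 1129569 = -10275832 + 1129569 = -9146263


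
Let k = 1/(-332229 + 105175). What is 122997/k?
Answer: -27926960838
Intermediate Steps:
k = -1/227054 (k = 1/(-227054) = -1/227054 ≈ -4.4042e-6)
122997/k = 122997/(-1/227054) = 122997*(-227054) = -27926960838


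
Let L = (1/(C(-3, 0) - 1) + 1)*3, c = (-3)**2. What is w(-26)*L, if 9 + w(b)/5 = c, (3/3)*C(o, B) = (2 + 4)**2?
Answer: 0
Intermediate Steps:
C(o, B) = 36 (C(o, B) = (2 + 4)**2 = 6**2 = 36)
c = 9
L = 108/35 (L = (1/(36 - 1) + 1)*3 = (1/35 + 1)*3 = (36/35)*3 = 108/35 ≈ 3.0857)
w(b) = 0 (w(b) = -45 + 5*9 = -45 + 45 = 0)
w(-26)*L = 0*(108/35) = 0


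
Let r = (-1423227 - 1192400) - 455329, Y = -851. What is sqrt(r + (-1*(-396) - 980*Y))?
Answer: 2*I*sqrt(559145) ≈ 1495.5*I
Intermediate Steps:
r = -3070956 (r = -2615627 - 455329 = -3070956)
sqrt(r + (-1*(-396) - 980*Y)) = sqrt(-3070956 + (-1*(-396) - 980*(-851))) = sqrt(-3070956 + (396 + 833980)) = sqrt(-3070956 + 834376) = sqrt(-2236580) = 2*I*sqrt(559145)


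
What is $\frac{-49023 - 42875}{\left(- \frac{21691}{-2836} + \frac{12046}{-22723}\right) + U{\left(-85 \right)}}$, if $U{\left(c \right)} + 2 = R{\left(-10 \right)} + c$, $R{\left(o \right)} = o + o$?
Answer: $\frac{5922130248344}{6436617659} \approx 920.07$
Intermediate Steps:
$R{\left(o \right)} = 2 o$
$U{\left(c \right)} = -22 + c$ ($U{\left(c \right)} = -2 + \left(2 \left(-10\right) + c\right) = -2 + \left(-20 + c\right) = -22 + c$)
$\frac{-49023 - 42875}{\left(- \frac{21691}{-2836} + \frac{12046}{-22723}\right) + U{\left(-85 \right)}} = \frac{-49023 - 42875}{\left(- \frac{21691}{-2836} + \frac{12046}{-22723}\right) - 107} = - \frac{91898}{\left(\left(-21691\right) \left(- \frac{1}{2836}\right) + 12046 \left(- \frac{1}{22723}\right)\right) - 107} = - \frac{91898}{\left(\frac{21691}{2836} - \frac{12046}{22723}\right) - 107} = - \frac{91898}{\frac{458722137}{64442428} - 107} = - \frac{91898}{- \frac{6436617659}{64442428}} = \left(-91898\right) \left(- \frac{64442428}{6436617659}\right) = \frac{5922130248344}{6436617659}$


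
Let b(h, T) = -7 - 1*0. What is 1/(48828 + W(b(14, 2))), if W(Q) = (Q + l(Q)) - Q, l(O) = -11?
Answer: 1/48817 ≈ 2.0485e-5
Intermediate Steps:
b(h, T) = -7 (b(h, T) = -7 + 0 = -7)
W(Q) = -11 (W(Q) = (Q - 11) - Q = (-11 + Q) - Q = -11)
1/(48828 + W(b(14, 2))) = 1/(48828 - 11) = 1/48817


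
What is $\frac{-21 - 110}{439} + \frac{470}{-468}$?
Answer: $- \frac{133819}{102726} \approx -1.3027$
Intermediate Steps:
$\frac{-21 - 110}{439} + \frac{470}{-468} = \left(-21 - 110\right) \frac{1}{439} + 470 \left(- \frac{1}{468}\right) = \left(-131\right) \frac{1}{439} - \frac{235}{234} = - \frac{131}{439} - \frac{235}{234} = - \frac{133819}{102726}$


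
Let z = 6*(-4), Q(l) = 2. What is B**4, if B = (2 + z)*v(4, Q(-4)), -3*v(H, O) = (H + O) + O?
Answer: 959512576/81 ≈ 1.1846e+7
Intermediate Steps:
v(H, O) = -2*O/3 - H/3 (v(H, O) = -((H + O) + O)/3 = -(H + 2*O)/3 = -2*O/3 - H/3)
z = -24
B = 176/3 (B = (2 - 24)*(-2/3*2 - 1/3*4) = -22*(-4/3 - 4/3) = -22*(-8/3) = 176/3 ≈ 58.667)
B**4 = (176/3)**4 = 959512576/81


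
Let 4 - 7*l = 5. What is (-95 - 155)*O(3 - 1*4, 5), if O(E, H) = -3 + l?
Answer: 5500/7 ≈ 785.71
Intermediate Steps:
l = -⅐ (l = 4/7 - ⅐*5 = 4/7 - 5/7 = -⅐ ≈ -0.14286)
O(E, H) = -22/7 (O(E, H) = -3 - ⅐ = -22/7)
(-95 - 155)*O(3 - 1*4, 5) = (-95 - 155)*(-22/7) = -250*(-22/7) = 5500/7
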